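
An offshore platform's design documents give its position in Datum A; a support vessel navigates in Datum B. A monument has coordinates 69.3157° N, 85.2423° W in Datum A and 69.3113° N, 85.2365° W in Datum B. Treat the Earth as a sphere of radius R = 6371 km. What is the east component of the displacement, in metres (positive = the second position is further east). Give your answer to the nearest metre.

ΔE = 228 m

Δφ = 69.3113° − 69.3157° = -0.0044°; Δλ = -85.2365° − -85.2423° = +0.0058°.
1° along a meridian = πR/180 = 111195 m.
ΔN = Δφ × 111195 = -489.3 m; ΔE = Δλ × 111195 × cos(69.3157°) = +0.0058 × 111195 × 0.353219 = 227.8 m.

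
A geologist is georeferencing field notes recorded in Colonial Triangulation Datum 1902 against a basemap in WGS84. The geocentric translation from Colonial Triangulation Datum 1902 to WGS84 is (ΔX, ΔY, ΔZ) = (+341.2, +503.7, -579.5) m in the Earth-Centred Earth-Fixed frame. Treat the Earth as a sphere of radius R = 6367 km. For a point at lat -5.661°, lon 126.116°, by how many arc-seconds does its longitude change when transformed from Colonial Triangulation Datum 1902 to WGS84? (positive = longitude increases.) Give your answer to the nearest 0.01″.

Δλ = -18.64″

sin φ = -0.098642, cos φ = 0.995123, sin λ = 0.807825, cos λ = -0.589422.
East component: ΔE = −sin λ·ΔX + cos λ·ΔY = −(0.807825)(341.2) + (-0.589422)(503.7) = -572.52 m.
1° of latitude spans πR/180 = 111125 m; at latitude φ, 1° of longitude spans that × cos φ = 110583.2 m, so Δλ = -572.52 / 110583.2 × 3600 = -18.638″.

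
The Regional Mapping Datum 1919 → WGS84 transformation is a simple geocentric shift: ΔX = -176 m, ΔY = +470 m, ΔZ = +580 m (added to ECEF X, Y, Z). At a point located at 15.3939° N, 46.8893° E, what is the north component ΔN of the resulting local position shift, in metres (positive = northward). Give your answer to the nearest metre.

The local north axis is (−sin φ cos λ, −sin φ sin λ, cos φ), giving ΔN = 31.929 − 91.081 + 559.192 = 500.04 m.

ΔN = 500 m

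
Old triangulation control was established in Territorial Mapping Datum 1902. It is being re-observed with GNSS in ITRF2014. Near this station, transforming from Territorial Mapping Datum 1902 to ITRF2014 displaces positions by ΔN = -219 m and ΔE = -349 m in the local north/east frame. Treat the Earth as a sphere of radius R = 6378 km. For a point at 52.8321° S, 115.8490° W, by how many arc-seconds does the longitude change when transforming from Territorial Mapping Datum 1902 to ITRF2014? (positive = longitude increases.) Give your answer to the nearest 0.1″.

At latitude -52.8321°, cos φ = 0.604153.
One radian of longitude at latitude φ spans R cos φ, so Δλ = ΔE / (R cos φ) = -349.0 / (6378000 × 0.604153) = -9.0572e-05 rad = -18.682″.

Δλ = -18.7″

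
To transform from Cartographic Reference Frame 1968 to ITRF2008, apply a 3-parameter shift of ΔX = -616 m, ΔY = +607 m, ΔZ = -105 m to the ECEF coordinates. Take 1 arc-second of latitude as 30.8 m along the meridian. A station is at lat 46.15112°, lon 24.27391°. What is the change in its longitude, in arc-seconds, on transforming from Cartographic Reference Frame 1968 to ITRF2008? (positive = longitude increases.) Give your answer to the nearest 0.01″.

Δλ = 37.80″

sin φ = 0.721169, cos φ = 0.692759, sin λ = 0.411099, cos λ = 0.911591.
East component: ΔE = −sin λ·ΔX + cos λ·ΔY = −(0.411099)(-616) + (0.911591)(607) = 806.57 m.
1° of latitude spans 3600 × 30.80 = 110880 m; at latitude φ, 1° of longitude spans that × cos φ = 76813.1 m, so Δλ = 806.57 / 76813.1 × 3600 = 37.802″.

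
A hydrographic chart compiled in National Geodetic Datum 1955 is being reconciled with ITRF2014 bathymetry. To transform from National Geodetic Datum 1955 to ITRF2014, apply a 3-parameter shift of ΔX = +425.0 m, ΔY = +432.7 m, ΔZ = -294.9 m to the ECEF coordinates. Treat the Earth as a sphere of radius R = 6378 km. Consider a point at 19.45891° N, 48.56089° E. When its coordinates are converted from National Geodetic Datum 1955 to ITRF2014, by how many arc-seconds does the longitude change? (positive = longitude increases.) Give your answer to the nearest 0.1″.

Δλ = -1.1″

sin φ = 0.333131, cos φ = 0.942881, sin λ = 0.749659, cos λ = 0.661824.
East component: ΔE = −sin λ·ΔX + cos λ·ΔY = −(0.749659)(425.0) + (0.661824)(432.7) = -32.23 m.
1° of latitude spans πR/180 = 111317 m; at latitude φ, 1° of longitude spans that × cos φ = 104958.7 m, so Δλ = -32.23 / 104958.7 × 3600 = -1.106″.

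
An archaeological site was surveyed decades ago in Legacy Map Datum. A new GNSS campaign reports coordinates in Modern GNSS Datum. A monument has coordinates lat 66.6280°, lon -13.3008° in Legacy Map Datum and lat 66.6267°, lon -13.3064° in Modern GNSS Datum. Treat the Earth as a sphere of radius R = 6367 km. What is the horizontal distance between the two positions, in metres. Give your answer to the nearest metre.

286 m

Δφ = 66.6267° − 66.6280° = -0.0013°; Δλ = -13.3064° − -13.3008° = -0.0056°.
1° along a meridian = πR/180 = 111125 m.
ΔN = Δφ × 111125 = -144.5 m; ΔE = Δλ × 111125 × cos(66.6280°) = -0.0056 × 111125 × 0.396699 = -246.9 m.
Distance = √(ΔE² + ΔN²) = √((-246.9)² + (-144.5)²) = 286.0 m.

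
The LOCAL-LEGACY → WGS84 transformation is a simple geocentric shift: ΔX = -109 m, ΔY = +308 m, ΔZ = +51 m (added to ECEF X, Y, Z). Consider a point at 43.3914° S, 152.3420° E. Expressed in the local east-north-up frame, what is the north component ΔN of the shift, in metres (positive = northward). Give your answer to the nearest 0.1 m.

ΔN = 201.6 m

The local north axis is (−sin φ cos λ, −sin φ sin λ, cos φ), giving ΔN = 66.324 + 98.218 + 37.061 = 201.60 m.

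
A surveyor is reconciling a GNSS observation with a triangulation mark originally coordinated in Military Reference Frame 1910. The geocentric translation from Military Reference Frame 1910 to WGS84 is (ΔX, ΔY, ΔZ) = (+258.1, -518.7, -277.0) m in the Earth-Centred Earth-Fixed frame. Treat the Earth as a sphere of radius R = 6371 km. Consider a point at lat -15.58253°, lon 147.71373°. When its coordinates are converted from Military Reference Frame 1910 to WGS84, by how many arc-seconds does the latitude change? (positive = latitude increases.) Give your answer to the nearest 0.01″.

sin φ = -0.268626, cos φ = 0.963245, sin λ = 0.534150, cos λ = -0.845390.
North component: ΔN = −sin φ cos λ·ΔX − sin φ sin λ·ΔY + cos φ·ΔZ = −(-0.268626)(-0.845390)(258.1) − (-0.268626)(0.534150)(-518.7) + (0.963245)(-277.0) = -399.86 m.
1° of latitude spans πR/180 = 111195 m, so Δφ = -399.86 / 111195 × 3600 = -12.946″.

Δφ = -12.95″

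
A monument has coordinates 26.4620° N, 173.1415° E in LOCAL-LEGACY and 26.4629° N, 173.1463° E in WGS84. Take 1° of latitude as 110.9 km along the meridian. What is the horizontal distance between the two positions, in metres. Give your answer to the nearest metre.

487 m

Δφ = 26.4629° − 26.4620° = +0.0009°; Δλ = 173.1463° − 173.1415° = +0.0048°.
ΔN = Δφ × 110900 = 99.8 m; ΔE = Δλ × 110900 × cos(26.4620°) = +0.0048 × 110900 × 0.895230 = 476.5 m.
Distance = √(ΔE² + ΔN²) = √(476.5² + 99.8²) = 486.9 m.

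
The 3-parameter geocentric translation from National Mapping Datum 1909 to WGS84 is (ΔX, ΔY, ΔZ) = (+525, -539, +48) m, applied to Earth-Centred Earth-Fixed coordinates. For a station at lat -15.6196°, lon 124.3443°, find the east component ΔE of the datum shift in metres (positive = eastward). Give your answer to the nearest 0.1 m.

ΔE = -129.4 m

The local east axis at (φ, λ) is (−sin λ, cos λ, 0), so ΔE = −sin(124.3443°)·525 + cos(124.3443°)·(-539) = -129.39 m.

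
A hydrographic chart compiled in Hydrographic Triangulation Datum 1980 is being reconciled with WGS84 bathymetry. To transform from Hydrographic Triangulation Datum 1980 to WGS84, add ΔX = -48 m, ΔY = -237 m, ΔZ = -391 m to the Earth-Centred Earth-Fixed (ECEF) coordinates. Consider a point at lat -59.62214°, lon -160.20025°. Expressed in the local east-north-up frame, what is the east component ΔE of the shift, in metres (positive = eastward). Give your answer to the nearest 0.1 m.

ΔE = 206.7 m

At φ = -59.62214°, λ = -160.20025°: sin φ = -0.862709, cos φ = 0.505700, sin λ = -0.338734, cos λ = -0.940882.
ΔE = −sin λ·ΔX + cos λ·ΔY = −(-0.338734)·(-48) + (-0.940882)·(-237) = 206.73 m.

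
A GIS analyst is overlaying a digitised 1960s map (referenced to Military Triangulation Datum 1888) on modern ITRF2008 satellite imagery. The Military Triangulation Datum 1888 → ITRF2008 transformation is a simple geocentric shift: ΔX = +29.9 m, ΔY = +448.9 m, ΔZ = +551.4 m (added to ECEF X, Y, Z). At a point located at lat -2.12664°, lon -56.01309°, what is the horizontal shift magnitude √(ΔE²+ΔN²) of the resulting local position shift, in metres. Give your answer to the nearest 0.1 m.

At φ = -2.12664°, λ = -56.01309°: sin φ = -0.037108, cos φ = 0.999311, sin λ = -0.829165, cos λ = 0.559003.
ΔE = −sin λ·ΔX + cos λ·ΔY = −(-0.829165)·(29.9) + (0.559003)·(448.9) = 275.73 m.
ΔN = −sin φ cos λ·ΔX − sin φ sin λ·ΔY + cos φ·ΔZ = −(-0.037108)(0.559003)(29.9) − (-0.037108)(-0.829165)(448.9) + (0.999311)(551.4) = 537.83 m.
Horizontal magnitude = √(ΔE² + ΔN²) = √(275.73² + 537.83²) = 604.39 m.

604.4 m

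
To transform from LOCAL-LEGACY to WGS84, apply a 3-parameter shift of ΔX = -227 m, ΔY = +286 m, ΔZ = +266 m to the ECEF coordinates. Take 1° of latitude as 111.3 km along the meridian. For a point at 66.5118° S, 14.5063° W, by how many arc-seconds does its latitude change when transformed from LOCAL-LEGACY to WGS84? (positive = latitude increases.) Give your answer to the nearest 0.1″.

sin φ = -0.917142, cos φ = 0.398560, sin λ = -0.250486, cos λ = 0.968120.
North component: ΔN = −sin φ cos λ·ΔX − sin φ sin λ·ΔY + cos φ·ΔZ = −(-0.917142)(0.968120)(-227) − (-0.917142)(-0.250486)(286) + (0.398560)(266) = -161.24 m.
1° of latitude spans 111300 m, so Δφ = -161.24 / 111300 × 3600 = -5.215″.

Δφ = -5.2″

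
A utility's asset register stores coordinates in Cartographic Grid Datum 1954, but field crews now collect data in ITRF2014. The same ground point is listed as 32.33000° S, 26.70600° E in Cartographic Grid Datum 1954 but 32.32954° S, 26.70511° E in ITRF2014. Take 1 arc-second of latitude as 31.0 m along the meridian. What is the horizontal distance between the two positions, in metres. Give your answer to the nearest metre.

98 m

Δφ = -32.32954° − -32.33000° = +0.00046°; Δλ = 26.70511° − 26.70600° = -0.00089°.
1° of latitude = 3600 × 31.00 = 111600 m.
ΔN = Δφ × 111600 = 51.3 m; ΔE = Δλ × 111600 × cos(-32.33000°) = -0.00089 × 111600 × 0.844982 = -83.9 m.
Distance = √(ΔE² + ΔN²) = √((-83.9)² + 51.3²) = 98.4 m.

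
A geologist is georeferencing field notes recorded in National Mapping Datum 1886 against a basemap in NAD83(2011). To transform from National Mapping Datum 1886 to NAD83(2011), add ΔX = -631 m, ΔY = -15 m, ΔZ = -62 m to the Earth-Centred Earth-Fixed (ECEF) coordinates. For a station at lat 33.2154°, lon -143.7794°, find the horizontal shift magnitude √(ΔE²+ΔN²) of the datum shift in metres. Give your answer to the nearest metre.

At φ = 33.2154°, λ = -143.7794°: sin φ = 0.547788, cos φ = 0.836617, sin λ = -0.590896, cos λ = -0.806748.
ΔE = −sin λ·ΔX + cos λ·ΔY = −(-0.590896)·(-631) + (-0.806748)·(-15) = -360.75 m.
ΔN = −sin φ cos λ·ΔX − sin φ sin λ·ΔY + cos φ·ΔZ = −(0.547788)(-0.806748)(-631) − (0.547788)(-0.590896)(-15) + (0.836617)(-62) = -335.58 m.
Horizontal magnitude = √(ΔE² + ΔN²) = √((-360.75)² + (-335.58)²) = 492.71 m.

493 m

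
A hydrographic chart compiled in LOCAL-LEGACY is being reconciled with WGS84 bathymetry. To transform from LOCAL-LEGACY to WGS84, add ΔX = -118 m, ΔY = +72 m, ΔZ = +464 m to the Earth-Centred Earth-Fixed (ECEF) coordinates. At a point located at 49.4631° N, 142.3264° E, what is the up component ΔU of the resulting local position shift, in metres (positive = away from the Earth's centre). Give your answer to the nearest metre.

ΔU = 442 m

The local up (radial) axis is (cos φ cos λ, cos φ sin λ, sin φ), giving ΔU = 60.703 + 28.600 + 352.634 = 441.94 m.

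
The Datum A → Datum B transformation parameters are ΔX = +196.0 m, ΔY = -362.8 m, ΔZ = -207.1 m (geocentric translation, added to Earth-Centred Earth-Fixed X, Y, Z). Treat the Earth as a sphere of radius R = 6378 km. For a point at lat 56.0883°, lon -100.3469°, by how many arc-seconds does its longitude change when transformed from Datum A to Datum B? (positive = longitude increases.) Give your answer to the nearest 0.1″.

sin φ = 0.829898, cos φ = 0.557915, sin λ = -0.983738, cos λ = -0.179608.
East component: ΔE = −sin λ·ΔX + cos λ·ΔY = −(-0.983738)(196.0) + (-0.179608)(-362.8) = 257.97 m.
1° of latitude spans πR/180 = 111317 m; at latitude φ, 1° of longitude spans that × cos φ = 62105.4 m, so Δλ = 257.97 / 62105.4 × 3600 = 14.954″.

Δλ = 15.0″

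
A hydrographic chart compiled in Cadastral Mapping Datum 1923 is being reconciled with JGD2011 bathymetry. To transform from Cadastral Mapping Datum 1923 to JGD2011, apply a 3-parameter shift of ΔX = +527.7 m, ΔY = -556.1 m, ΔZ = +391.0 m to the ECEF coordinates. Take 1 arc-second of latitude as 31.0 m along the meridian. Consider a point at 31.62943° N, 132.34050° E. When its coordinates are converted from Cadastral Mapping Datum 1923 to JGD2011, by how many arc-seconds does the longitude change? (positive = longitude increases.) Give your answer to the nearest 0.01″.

Δλ = -0.59″

sin φ = 0.524423, cos φ = 0.851458, sin λ = 0.739155, cos λ = -0.673535.
East component: ΔE = −sin λ·ΔX + cos λ·ΔY = −(0.739155)(527.7) + (-0.673535)(-556.1) = -15.50 m.
1° of latitude spans 3600 × 31.00 = 111600 m; at latitude φ, 1° of longitude spans that × cos φ = 95022.7 m, so Δλ = -15.50 / 95022.7 × 3600 = -0.587″.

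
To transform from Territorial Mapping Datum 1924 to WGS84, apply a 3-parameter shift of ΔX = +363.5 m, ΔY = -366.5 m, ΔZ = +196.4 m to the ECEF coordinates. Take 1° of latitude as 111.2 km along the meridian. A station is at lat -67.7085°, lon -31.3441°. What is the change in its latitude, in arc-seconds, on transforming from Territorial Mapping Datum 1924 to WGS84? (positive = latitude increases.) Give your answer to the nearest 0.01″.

Δφ = 17.42″

sin φ = -0.925266, cos φ = 0.379319, sin λ = -0.520177, cos λ = 0.854059.
North component: ΔN = −sin φ cos λ·ΔX − sin φ sin λ·ΔY + cos φ·ΔZ = −(-0.925266)(0.854059)(363.5) − (-0.925266)(-0.520177)(-366.5) + (0.379319)(196.4) = 538.14 m.
1° of latitude spans 111200 m, so Δφ = 538.14 / 111200 × 3600 = 17.422″.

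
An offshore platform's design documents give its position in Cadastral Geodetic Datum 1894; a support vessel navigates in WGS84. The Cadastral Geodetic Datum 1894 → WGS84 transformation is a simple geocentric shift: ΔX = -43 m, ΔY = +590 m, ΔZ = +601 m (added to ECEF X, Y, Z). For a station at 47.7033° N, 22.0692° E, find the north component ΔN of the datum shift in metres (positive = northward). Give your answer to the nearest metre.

ΔN = 270 m

At φ = 47.7033°, λ = 22.0692°: sin φ = 0.739670, cos φ = 0.672970, sin λ = 0.375726, cos λ = 0.926731.
ΔN = −sin φ cos λ·ΔX − sin φ sin λ·ΔY + cos φ·ΔZ = −(0.739670)(0.926731)(-43) − (0.739670)(0.375726)(590) + (0.672970)(601) = 269.96 m.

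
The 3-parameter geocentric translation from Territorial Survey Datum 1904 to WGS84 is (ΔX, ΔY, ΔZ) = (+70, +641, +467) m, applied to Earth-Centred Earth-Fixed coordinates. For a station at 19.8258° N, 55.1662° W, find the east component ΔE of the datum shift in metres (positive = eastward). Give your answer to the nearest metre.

ΔE = 424 m

The local east axis at (φ, λ) is (−sin λ, cos λ, 0), so ΔE = −sin(-55.1662°)·70 + cos(-55.1662°)·641 = 423.59 m.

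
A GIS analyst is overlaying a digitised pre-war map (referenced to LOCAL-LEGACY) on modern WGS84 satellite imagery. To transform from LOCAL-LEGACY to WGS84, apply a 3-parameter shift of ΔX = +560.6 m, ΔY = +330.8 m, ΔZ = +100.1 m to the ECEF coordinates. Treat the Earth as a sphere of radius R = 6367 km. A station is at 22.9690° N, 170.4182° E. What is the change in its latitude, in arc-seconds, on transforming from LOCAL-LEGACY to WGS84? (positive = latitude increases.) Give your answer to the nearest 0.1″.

sin φ = 0.390233, cos φ = 0.920716, sin λ = 0.166456, cos λ = -0.986049.
North component: ΔN = −sin φ cos λ·ΔX − sin φ sin λ·ΔY + cos φ·ΔZ = −(0.390233)(-0.986049)(560.6) − (0.390233)(0.166456)(330.8) + (0.920716)(100.1) = 286.39 m.
1° of latitude spans πR/180 = 111125 m, so Δφ = 286.39 / 111125 × 3600 = 9.278″.

Δφ = 9.3″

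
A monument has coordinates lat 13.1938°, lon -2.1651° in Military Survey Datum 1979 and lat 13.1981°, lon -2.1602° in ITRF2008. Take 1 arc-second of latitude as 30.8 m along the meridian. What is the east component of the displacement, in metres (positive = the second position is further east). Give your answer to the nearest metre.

ΔE = 529 m

Δφ = 13.1981° − 13.1938° = +0.0043°; Δλ = -2.1602° − -2.1651° = +0.0049°.
1° of latitude = 3600 × 30.80 = 110880 m.
ΔN = Δφ × 110880 = 476.8 m; ΔE = Δλ × 110880 × cos(13.1938°) = +0.0049 × 110880 × 0.973604 = 529.0 m.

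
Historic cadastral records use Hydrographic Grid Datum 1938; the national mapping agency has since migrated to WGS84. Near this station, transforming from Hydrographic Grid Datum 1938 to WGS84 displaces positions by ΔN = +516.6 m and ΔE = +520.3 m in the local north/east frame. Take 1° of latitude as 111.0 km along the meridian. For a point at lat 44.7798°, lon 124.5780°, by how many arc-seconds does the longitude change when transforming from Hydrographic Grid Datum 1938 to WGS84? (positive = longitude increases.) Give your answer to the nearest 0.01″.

Δλ = 23.77″

At latitude 44.7798°, cos φ = 0.709819.
1° of longitude at this latitude = 111.0 × cos φ = 78.79 km, so Δλ = 520.3 / 78789.9 = 0.0066036° = 23.773″.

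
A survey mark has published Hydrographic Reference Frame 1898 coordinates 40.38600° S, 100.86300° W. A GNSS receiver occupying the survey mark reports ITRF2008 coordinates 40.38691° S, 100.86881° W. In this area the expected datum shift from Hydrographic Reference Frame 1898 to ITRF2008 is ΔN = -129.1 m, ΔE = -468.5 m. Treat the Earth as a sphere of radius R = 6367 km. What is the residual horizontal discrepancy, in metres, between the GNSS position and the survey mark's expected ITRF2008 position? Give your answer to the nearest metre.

36 m

Observed coordinate differences: Δφ = -0.00091°, Δλ = -0.00581°.
Converting to metres (1° lat = 111125 m, cos φ = 0.761697): observed ΔN = -101.1 m, observed ΔE = -491.8 m.
Subtracting the expected shift leaves a residual of -101.1 − (-129.1) = 28.0 m north and -491.8 − (-468.5) = -23.3 m east.
Residual distance = √(28.0² + (-23.3)²) = 36.4 m.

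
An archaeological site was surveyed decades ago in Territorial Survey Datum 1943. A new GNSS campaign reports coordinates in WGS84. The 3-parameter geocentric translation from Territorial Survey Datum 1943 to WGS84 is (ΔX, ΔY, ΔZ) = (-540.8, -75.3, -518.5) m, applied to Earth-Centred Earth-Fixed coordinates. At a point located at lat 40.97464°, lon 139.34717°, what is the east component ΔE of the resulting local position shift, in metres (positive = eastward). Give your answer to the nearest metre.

ΔE = 409 m

The local east axis at (φ, λ) is (−sin λ, cos λ, 0), so ΔE = −sin(139.34717°)·(-540.8) + cos(139.34717°)·(-75.3) = 409.45 m.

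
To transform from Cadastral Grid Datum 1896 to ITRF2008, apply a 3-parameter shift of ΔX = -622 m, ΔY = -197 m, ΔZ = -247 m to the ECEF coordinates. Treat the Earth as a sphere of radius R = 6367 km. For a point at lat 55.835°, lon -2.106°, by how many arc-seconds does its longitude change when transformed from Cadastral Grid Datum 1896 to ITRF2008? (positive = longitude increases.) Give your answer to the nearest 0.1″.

Δλ = -12.7″

sin φ = 0.827424, cos φ = 0.561578, sin λ = -0.036748, cos λ = 0.999325.
East component: ΔE = −sin λ·ΔX + cos λ·ΔY = −(-0.036748)(-622) + (0.999325)(-197) = -219.72 m.
1° of latitude spans πR/180 = 111125 m; at latitude φ, 1° of longitude spans that × cos φ = 62405.4 m, so Δλ = -219.72 / 62405.4 × 3600 = -12.675″.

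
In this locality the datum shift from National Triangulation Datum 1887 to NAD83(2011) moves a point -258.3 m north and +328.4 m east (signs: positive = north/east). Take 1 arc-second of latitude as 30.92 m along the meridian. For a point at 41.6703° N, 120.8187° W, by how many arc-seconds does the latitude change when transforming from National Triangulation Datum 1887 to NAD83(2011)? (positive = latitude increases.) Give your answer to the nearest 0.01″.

Δφ = -8.35″

1″ of latitude = 30.92 m, so Δφ = -258.3 / 30.92 = -8.354″.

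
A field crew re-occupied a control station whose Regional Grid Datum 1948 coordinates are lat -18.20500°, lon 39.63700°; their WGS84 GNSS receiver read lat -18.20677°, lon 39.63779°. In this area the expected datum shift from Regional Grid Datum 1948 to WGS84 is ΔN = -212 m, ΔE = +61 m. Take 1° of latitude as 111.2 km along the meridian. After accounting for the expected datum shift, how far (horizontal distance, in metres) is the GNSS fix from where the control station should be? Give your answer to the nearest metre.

27 m

Observed coordinate differences: Δφ = -0.00177°, Δλ = +0.00079°.
Converting to metres (1° lat = 111200 m, cos φ = 0.949945): observed ΔN = -196.8 m, observed ΔE = 83.5 m.
Subtracting the expected shift leaves a residual of -196.8 − (-212) = 15.2 m north and 83.5 − (61) = 22.5 m east.
Residual distance = √(15.2² + 22.5²) = 27.1 m.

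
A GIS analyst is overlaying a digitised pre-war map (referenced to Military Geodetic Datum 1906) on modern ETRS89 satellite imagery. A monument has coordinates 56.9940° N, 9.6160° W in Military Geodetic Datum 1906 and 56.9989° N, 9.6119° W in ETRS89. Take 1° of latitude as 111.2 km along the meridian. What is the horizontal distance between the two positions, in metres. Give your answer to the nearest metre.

Δφ = 56.9989° − 56.9940° = +0.0049°; Δλ = -9.6119° − -9.6160° = +0.0041°.
ΔN = Δφ × 111200 = 544.9 m; ΔE = Δλ × 111200 × cos(56.9940°) = +0.0041 × 111200 × 0.544727 = 248.4 m.
Distance = √(ΔE² + ΔN²) = √(248.4² + 544.9²) = 598.8 m.

599 m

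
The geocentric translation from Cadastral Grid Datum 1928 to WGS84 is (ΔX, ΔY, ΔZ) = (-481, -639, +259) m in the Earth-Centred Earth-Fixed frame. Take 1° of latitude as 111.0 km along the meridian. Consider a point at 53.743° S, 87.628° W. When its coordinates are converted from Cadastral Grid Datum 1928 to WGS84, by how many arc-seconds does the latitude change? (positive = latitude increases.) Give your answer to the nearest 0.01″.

sin φ = -0.806372, cos φ = 0.591408, sin λ = -0.999143, cos λ = 0.041387.
North component: ΔN = −sin φ cos λ·ΔX − sin φ sin λ·ΔY + cos φ·ΔZ = −(-0.806372)(0.041387)(-481) − (-0.806372)(-0.999143)(-639) + (0.591408)(259) = 651.95 m.
1° of latitude spans 111000 m, so Δφ = 651.95 / 111000 × 3600 = 21.144″.

Δφ = 21.14″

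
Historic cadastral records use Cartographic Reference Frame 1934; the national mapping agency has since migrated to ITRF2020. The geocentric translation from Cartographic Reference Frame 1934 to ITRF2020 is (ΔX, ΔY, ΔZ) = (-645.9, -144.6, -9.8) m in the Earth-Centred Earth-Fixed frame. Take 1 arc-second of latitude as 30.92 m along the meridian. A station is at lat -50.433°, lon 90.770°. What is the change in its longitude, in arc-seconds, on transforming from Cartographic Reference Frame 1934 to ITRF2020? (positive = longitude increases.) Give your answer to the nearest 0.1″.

sin φ = -0.770880, cos φ = 0.636980, sin λ = 0.999910, cos λ = -0.013439.
East component: ΔE = −sin λ·ΔX + cos λ·ΔY = −(0.999910)(-645.9) + (-0.013439)(-144.6) = 647.78 m.
1° of latitude spans 3600 × 30.92 = 111312 m; at latitude φ, 1° of longitude spans that × cos φ = 70903.5 m, so Δλ = 647.78 / 70903.5 × 3600 = 32.890″.

Δλ = 32.9″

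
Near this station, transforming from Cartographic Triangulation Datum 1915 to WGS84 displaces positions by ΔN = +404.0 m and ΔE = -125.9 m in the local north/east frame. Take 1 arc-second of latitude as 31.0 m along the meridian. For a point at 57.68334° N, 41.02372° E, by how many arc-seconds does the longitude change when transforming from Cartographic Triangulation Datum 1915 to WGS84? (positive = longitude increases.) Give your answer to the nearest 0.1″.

At latitude 57.68334°, cos φ = 0.534598.
1″ of longitude at this latitude = 31.00 × cos φ = 16.5725 m, so Δλ = -125.9 / 16.5725 = -7.597″.

Δλ = -7.6″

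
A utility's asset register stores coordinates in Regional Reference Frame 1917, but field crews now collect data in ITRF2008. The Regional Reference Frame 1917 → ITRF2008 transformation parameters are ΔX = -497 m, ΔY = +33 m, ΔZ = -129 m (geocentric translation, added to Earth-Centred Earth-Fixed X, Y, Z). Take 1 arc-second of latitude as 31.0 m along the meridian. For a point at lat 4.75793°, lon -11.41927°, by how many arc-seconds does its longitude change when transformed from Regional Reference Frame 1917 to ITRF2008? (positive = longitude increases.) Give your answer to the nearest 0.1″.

sin φ = 0.082946, cos φ = 0.996554, sin λ = -0.197987, cos λ = 0.980205.
East component: ΔE = −sin λ·ΔX + cos λ·ΔY = −(-0.197987)(-497) + (0.980205)(33) = -66.05 m.
1° of latitude spans 3600 × 31.00 = 111600 m; at latitude φ, 1° of longitude spans that × cos φ = 111215.4 m, so Δλ = -66.05 / 111215.4 × 3600 = -2.138″.

Δλ = -2.1″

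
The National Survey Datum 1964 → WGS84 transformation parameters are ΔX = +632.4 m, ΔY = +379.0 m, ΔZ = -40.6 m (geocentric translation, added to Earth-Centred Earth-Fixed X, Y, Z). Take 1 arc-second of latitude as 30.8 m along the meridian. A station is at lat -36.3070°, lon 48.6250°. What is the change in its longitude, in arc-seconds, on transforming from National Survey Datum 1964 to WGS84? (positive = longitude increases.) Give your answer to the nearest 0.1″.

Δλ = -9.0″

sin φ = -0.592112, cos φ = 0.805856, sin λ = 0.750400, cos λ = 0.660985.
East component: ΔE = −sin λ·ΔX + cos λ·ΔY = −(0.750400)(632.4) + (0.660985)(379.0) = -224.04 m.
1° of latitude spans 3600 × 30.80 = 110880 m; at latitude φ, 1° of longitude spans that × cos φ = 89353.3 m, so Δλ = -224.04 / 89353.3 × 3600 = -9.026″.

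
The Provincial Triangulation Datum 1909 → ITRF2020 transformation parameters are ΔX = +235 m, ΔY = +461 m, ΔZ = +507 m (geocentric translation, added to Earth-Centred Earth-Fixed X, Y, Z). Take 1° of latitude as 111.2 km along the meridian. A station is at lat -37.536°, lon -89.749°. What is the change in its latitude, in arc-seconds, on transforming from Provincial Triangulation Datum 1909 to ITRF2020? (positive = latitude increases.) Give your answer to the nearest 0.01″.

sin φ = -0.609260, cos φ = 0.792971, sin λ = -0.999990, cos λ = 0.004381.
North component: ΔN = −sin φ cos λ·ΔX − sin φ sin λ·ΔY + cos φ·ΔZ = −(-0.609260)(0.004381)(235) − (-0.609260)(-0.999990)(461) + (0.792971)(507) = 121.80 m.
1° of latitude spans 111200 m, so Δφ = 121.80 / 111200 × 3600 = 3.943″.

Δφ = 3.94″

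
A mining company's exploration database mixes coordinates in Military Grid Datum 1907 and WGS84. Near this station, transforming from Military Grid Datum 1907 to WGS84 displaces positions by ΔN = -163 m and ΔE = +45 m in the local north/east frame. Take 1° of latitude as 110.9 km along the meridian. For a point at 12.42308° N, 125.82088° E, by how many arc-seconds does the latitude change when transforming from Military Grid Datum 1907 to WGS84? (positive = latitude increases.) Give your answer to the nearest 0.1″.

Δφ = -5.3″

1° of latitude = 110.9 km, so Δφ = -163.0 / 110900 = -0.0014698° = -5.291″.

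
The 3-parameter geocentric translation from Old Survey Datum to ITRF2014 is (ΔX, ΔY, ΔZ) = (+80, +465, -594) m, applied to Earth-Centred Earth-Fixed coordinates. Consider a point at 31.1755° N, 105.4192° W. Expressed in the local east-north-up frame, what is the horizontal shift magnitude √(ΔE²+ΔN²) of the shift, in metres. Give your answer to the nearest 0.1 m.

269.2 m

At φ = 31.1755°, λ = -105.4192°: sin φ = 0.517661, cos φ = 0.855586, sin λ = -0.964006, cos λ = -0.265879.
ΔE = −sin λ·ΔX + cos λ·ΔY = −(-0.964006)·(80) + (-0.265879)·(465) = -46.51 m.
ΔN = −sin φ cos λ·ΔX − sin φ sin λ·ΔY + cos φ·ΔZ = −(0.517661)(-0.265879)(80) − (0.517661)(-0.964006)(465) + (0.855586)(-594) = -265.16 m.
Horizontal magnitude = √(ΔE² + ΔN²) = √((-46.51)² + (-265.16)²) = 269.21 m.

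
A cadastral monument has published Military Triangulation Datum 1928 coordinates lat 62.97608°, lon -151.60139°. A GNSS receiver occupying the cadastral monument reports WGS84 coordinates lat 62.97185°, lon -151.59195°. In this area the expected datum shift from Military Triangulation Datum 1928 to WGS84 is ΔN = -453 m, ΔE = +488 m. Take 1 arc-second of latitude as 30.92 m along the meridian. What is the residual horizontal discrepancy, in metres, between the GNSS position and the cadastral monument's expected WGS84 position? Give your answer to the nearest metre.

21 m

Observed coordinate differences: Δφ = -0.00423°, Δλ = +0.00944°.
Converting to metres (1° lat = 111312 m, cos φ = 0.454362): observed ΔN = -470.8 m, observed ΔE = 477.4 m.
Subtracting the expected shift leaves a residual of -470.8 − (-453) = -17.8 m north and 477.4 − (488) = -10.6 m east.
Residual distance = √((-17.8)² + (-10.6)²) = 20.7 m.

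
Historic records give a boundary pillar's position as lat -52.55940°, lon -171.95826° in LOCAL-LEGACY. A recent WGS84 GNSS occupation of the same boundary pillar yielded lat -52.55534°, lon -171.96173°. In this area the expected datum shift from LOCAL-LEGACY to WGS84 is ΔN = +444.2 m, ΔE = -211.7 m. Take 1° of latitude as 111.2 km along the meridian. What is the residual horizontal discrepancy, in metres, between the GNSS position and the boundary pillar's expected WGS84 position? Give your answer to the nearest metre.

24 m

Observed coordinate differences: Δφ = +0.00406°, Δλ = -0.00347°.
Converting to metres (1° lat = 111200 m, cos φ = 0.607939): observed ΔN = 451.5 m, observed ΔE = -234.6 m.
Subtracting the expected shift leaves a residual of 451.5 − (444.2) = 7.3 m north and -234.6 − (-211.7) = -22.9 m east.
Residual distance = √(7.3² + (-22.9)²) = 24.0 m.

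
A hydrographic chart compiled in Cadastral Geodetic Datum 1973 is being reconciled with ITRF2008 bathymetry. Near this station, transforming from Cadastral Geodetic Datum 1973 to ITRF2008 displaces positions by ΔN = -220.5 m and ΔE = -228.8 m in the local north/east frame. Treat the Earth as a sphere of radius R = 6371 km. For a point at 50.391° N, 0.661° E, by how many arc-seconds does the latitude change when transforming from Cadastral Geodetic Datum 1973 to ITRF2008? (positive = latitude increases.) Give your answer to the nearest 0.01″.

Δφ = -7.14″

On a sphere of radius R, 1 rad of latitude = R, so Δφ = ΔN / R = -220.5 / 6371000 = -3.4610e-05 rad = -7.139″.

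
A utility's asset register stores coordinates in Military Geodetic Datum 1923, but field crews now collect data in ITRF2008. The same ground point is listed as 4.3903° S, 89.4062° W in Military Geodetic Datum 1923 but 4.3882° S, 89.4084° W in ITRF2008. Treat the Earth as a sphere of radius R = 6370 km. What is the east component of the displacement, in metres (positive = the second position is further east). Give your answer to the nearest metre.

ΔE = -244 m

Δφ = -4.3882° − -4.3903° = +0.0021°; Δλ = -89.4084° − -89.4062° = -0.0022°.
1° along a meridian = πR/180 = 111177 m.
ΔN = Δφ × 111177 = 233.5 m; ΔE = Δλ × 111177 × cos(-4.3903°) = -0.0022 × 111177 × 0.997066 = -243.9 m.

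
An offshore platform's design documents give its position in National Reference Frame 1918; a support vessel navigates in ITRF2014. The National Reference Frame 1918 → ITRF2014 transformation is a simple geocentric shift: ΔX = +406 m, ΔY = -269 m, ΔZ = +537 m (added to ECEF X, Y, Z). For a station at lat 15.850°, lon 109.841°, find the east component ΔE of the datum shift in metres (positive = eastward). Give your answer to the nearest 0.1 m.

ΔE = -290.6 m

The local east axis at (φ, λ) is (−sin λ, cos λ, 0), so ΔE = −sin(109.841°)·406 + cos(109.841°)·(-269) = -290.60 m.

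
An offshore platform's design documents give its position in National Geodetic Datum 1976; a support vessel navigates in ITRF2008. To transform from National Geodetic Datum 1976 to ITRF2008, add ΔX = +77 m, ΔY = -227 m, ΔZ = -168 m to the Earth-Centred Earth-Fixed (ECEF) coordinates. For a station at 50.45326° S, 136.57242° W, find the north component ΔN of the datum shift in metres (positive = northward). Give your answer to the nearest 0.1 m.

ΔN = -29.8 m

The local north axis is (−sin φ cos λ, −sin φ sin λ, cos φ), giving ΔN = -43.121 + 120.330 − 106.967 = -29.76 m.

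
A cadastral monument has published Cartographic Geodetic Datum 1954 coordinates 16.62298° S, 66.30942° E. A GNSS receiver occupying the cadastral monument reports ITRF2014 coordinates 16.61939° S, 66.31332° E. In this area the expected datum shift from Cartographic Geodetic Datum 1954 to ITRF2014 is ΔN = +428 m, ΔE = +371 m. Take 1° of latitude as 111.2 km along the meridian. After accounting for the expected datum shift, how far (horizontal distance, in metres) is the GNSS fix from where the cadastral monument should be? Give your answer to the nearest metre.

53 m

Observed coordinate differences: Δφ = +0.00359°, Δλ = +0.00390°.
Converting to metres (1° lat = 111200 m, cos φ = 0.958208): observed ΔN = 399.2 m, observed ΔE = 415.6 m.
Subtracting the expected shift leaves a residual of 399.2 − (428) = -28.8 m north and 415.6 − (371) = 44.6 m east.
Residual distance = √((-28.8)² + 44.6²) = 53.0 m.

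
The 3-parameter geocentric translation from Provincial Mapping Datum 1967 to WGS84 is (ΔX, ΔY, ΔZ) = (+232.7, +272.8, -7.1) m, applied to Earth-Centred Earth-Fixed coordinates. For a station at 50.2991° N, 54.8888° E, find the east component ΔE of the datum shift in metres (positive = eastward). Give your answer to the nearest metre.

ΔE = -33 m

The local east axis at (φ, λ) is (−sin λ, cos λ, 0), so ΔE = −sin(54.8888°)·232.7 + cos(54.8888°)·272.8 = -33.45 m.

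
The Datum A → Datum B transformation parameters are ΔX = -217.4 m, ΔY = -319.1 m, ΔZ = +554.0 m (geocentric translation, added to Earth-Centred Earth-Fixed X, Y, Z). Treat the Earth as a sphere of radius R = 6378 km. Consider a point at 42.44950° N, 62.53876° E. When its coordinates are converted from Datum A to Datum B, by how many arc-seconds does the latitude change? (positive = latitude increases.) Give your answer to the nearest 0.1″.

sin φ = 0.674940, cos φ = 0.737873, sin λ = 0.887323, cos λ = 0.461148.
North component: ΔN = −sin φ cos λ·ΔX − sin φ sin λ·ΔY + cos φ·ΔZ = −(0.674940)(0.461148)(-217.4) − (0.674940)(0.887323)(-319.1) + (0.737873)(554.0) = 667.55 m.
1° of latitude spans πR/180 = 111317 m, so Δφ = 667.55 / 111317 × 3600 = 21.589″.

Δφ = 21.6″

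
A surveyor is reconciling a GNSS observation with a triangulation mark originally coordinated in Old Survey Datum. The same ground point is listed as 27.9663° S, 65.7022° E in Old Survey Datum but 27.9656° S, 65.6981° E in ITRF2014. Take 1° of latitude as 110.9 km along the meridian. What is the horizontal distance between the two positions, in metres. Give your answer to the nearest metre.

409 m

Δφ = -27.9656° − -27.9663° = +0.0007°; Δλ = 65.6981° − 65.7022° = -0.0041°.
ΔN = Δφ × 110900 = 77.6 m; ΔE = Δλ × 110900 × cos(-27.9663°) = -0.0041 × 110900 × 0.883224 = -401.6 m.
Distance = √(ΔE² + ΔN²) = √((-401.6)² + 77.6²) = 409.0 m.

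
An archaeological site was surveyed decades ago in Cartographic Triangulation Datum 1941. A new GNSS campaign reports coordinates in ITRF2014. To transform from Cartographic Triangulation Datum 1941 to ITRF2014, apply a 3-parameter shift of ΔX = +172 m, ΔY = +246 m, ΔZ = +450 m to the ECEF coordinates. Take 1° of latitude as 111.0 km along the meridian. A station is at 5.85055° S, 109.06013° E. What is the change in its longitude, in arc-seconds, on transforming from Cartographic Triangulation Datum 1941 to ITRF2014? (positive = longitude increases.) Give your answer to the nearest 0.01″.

sin φ = -0.101934, cos φ = 0.994791, sin λ = 0.945176, cos λ = -0.326560.
East component: ΔE = −sin λ·ΔX + cos λ·ΔY = −(0.945176)(172) + (-0.326560)(246) = -242.90 m.
1° of latitude spans 111000 m; at latitude φ, 1° of longitude spans that × cos φ = 110421.8 m, so Δλ = -242.90 / 110421.8 × 3600 = -7.919″.

Δλ = -7.92″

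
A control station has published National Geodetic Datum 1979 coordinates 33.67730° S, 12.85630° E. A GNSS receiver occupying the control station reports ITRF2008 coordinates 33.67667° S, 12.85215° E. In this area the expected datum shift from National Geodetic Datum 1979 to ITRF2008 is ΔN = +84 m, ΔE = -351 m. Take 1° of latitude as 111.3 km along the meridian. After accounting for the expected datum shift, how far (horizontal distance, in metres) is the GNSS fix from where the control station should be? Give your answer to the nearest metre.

36 m

Observed coordinate differences: Δφ = +0.00063°, Δλ = -0.00415°.
Converting to metres (1° lat = 111300 m, cos φ = 0.832174): observed ΔN = 70.1 m, observed ΔE = -384.4 m.
Subtracting the expected shift leaves a residual of 70.1 − (84) = -13.9 m north and -384.4 − (-351) = -33.4 m east.
Residual distance = √((-13.9)² + (-33.4)²) = 36.1 m.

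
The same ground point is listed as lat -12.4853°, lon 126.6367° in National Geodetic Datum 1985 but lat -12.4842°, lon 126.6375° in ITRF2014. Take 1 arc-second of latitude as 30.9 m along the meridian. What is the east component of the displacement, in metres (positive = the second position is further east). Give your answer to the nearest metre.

ΔE = 87 m

Δφ = -12.4842° − -12.4853° = +0.0011°; Δλ = 126.6375° − 126.6367° = +0.0008°.
1° of latitude = 3600 × 30.90 = 111240 m.
ΔN = Δφ × 111240 = 122.4 m; ΔE = Δλ × 111240 × cos(-12.4853°) = +0.0008 × 111240 × 0.976352 = 86.9 m.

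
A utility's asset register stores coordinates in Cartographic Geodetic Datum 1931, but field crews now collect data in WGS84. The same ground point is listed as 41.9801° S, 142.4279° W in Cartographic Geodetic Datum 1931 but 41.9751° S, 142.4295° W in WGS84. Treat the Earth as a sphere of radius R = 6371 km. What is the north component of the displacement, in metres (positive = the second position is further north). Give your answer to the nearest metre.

Δφ = -41.9751° − -41.9801° = +0.0050°; Δλ = -142.4295° − -142.4279° = -0.0016°.
1° along a meridian = πR/180 = 111195 m.
ΔN = Δφ × 111195 = 556.0 m; ΔE = Δλ × 111195 × cos(-41.9801°) = -0.0016 × 111195 × 0.743377 = -132.3 m.

ΔN = 556 m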